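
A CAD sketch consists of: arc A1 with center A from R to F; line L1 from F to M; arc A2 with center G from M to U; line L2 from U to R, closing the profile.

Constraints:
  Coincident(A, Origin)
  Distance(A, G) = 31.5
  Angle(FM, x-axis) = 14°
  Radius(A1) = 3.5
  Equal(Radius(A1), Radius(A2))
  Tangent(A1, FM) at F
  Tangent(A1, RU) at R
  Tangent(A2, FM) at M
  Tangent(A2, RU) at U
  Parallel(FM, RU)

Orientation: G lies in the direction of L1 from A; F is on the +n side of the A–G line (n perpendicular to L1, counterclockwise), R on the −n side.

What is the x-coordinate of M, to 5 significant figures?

29.718

The slot axis is L1's direction at 14.0°, so u = (cos 14.0°, sin 14.0°) = (0.97030, 0.24192) and n = (−sin 14.0°, cos 14.0°) = (-0.24192, 0.97030). A is at the origin and G lies 31.5 along u from A, so G = 31.5·u = (30.564, 7.6205). Tangency of A1 to both parallel lines with radius 3.5 puts F and R at A ± 3.5·n: F = (-0.84673, 3.3960), R = (0.84673, -3.3960). Equal radii place M and U the same way about G: M = G + 3.5·n = (29.718, 11.017), U = G − 3.5·n = (31.411, 4.2245). So M.x = 29.718.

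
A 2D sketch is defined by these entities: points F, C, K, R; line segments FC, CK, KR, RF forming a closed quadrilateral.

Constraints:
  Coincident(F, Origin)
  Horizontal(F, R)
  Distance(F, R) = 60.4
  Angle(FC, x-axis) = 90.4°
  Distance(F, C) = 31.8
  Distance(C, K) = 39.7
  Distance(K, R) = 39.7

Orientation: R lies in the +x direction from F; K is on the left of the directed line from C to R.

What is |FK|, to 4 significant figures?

51.88

Checks: |CK| = 39.70 ✓; |KR| = 39.70 ✓.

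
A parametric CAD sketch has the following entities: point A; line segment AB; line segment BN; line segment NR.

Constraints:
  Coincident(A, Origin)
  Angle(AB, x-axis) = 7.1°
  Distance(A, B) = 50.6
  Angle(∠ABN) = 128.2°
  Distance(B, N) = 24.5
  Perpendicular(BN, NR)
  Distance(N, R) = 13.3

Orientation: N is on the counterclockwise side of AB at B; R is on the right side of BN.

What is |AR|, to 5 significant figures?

76.997

A is at the origin; AB runs at 7.1° with length 50.6, so B = 50.6·(cos 7.1°, sin 7.1°) = (50.212, 6.2542). ∠ABN = 128.2°, so BN runs at 7.1° + (180° − 128.2°) = 58.900° from the x-axis; with |BN| = 24.5, N = B + 24.5·(cos 58.900°, sin 58.900°) = (62.867, 27.233). BN is perpendicular to NR; with |NR| = 13.3 on the right of BN, R = N + 13.3·(0.85627, -0.51653) = (74.255, 20.363). Then |AR| = |R − A| = 76.997.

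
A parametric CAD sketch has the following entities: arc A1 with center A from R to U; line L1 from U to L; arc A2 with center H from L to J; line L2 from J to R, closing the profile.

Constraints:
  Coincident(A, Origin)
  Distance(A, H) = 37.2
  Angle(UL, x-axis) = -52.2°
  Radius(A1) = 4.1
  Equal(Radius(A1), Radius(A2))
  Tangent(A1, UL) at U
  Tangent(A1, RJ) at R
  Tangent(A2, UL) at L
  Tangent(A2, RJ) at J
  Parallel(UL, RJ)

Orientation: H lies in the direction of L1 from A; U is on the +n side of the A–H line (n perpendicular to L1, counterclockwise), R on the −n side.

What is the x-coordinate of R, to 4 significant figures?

-3.240

The slot axis is L1's direction at -52.2°, so u = (cos -52.2°, sin -52.2°) = (0.6129, -0.7902) and n = (−sin -52.2°, cos -52.2°) = (0.7902, 0.6129). A is at the origin and H lies 37.2 along u from A, so H = 37.2·u = (22.80, -29.39). Tangency of A1 to both parallel lines with radius 4.1 puts U and R at A ± 4.1·n: U = (3.240, 2.513), R = (-3.240, -2.513). So R.x = -3.240.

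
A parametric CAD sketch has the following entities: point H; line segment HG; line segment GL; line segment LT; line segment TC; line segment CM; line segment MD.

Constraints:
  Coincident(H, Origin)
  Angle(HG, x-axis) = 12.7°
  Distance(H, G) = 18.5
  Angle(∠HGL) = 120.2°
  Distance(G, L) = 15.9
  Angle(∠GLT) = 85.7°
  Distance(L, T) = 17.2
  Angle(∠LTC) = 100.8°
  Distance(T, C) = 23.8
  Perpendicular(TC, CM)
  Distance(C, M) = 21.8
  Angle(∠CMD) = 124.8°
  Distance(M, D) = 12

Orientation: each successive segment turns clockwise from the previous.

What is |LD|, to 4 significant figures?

20.81

H is at the origin; HG runs at 12.7° with length 18.5, so G = (18.05, 4.067). ∠HGL = 120.2° gives GL at -47.10° from the x-axis; with |GL| = 15.9, L = (28.87, -7.580). ∠GLT = 85.7° gives LT at -141.4° from the x-axis; with |LT| = 17.2, T = (15.43, -18.31). ∠LTC = 100.8° gives TC at 139.4° from the x-axis; with |TC| = 23.8, C = (-2.642, -2.823). The perpendicularity gives CM at right angles to TC, so CM runs at 49.40°; with |CM| = 21.8, M = (11.54, 13.73). ∠CMD = 124.8° gives MD at -5.800° from the x-axis; with |MD| = 12.0, D = (23.48, 12.52). Then |LD| = |D − L| = 20.81.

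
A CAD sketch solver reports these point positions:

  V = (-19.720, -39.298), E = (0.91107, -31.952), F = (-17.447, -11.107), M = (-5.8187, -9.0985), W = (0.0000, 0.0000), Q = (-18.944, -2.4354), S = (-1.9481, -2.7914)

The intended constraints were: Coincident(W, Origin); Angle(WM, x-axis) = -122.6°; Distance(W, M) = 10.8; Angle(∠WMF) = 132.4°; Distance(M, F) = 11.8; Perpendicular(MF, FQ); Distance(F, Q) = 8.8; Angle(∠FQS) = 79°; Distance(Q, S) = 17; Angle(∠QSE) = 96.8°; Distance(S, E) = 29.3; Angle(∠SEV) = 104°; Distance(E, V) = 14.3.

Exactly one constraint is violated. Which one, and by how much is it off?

Distance(E, V) = 14.3 — off by 7.60.

W = (0.00, 0.00) ✓; WM at -122.6° ✓; |WM| = 10.80 ✓; ∠WMF = 132.4° ✓; |MF| = 11.80 ✓; ∠(MF, FQ) = 90.01° ✓; |FQ| = 8.800 ✓; ∠FQS = 79.01° ✓; |QS| = 17.00 ✓; ∠QSE = 96.80° ✓; |SE| = 29.30 ✓; ∠SEV = 104.0° ✓; |EV| = 21.90 ✗.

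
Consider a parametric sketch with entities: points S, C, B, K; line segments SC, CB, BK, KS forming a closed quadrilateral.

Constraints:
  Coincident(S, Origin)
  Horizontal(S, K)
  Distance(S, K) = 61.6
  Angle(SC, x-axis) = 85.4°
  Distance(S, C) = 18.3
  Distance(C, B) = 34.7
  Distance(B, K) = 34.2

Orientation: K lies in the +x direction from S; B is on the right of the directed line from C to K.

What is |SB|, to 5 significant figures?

28.055

S is at the origin; S and K share the same y with |SK| = 61.6 and K in +x, so K = (61.6, 0). SC runs at 85.4° with |SC| = 18.3, so C = (1.4676, 18.241). B is determined by |CB| = 34.7 and |BK| = 34.2 together: it lies at the intersection of circle(C, 34.7) and circle(K, 34.2). With |CK| = 62.838, the foot of the radical line on CK is 31.693 from C and the perpendicular offset is √(34.7² − 31.693²) = 14.129. Taking the right-of-CK solution: B = (27.695, -4.4797).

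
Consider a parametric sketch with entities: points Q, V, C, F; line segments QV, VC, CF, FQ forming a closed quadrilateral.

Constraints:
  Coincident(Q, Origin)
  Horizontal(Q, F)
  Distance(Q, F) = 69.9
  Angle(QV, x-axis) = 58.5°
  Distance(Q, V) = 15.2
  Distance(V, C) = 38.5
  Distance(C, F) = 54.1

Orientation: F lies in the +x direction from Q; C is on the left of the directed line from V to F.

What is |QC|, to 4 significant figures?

53.46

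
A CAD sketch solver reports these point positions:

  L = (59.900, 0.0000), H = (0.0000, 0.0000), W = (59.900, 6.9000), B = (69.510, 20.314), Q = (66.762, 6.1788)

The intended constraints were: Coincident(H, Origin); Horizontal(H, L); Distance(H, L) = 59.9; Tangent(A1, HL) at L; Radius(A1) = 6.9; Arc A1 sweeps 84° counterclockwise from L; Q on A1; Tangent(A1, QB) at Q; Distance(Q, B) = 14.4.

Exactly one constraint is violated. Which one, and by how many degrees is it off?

Tangent(A1, QB) at Q — off by 5.00°.

H = (0.00, 0.00) ✓; H.y = 0.00, L.y = 0.00 ✓; |HL| = 59.90 ✓; ∠(WL, LH) = 90.00° ✓; |WL| = 6.900 ✓; bearing(W→Q) − bearing(W→L) = 84.00° ✓; |WQ| = 6.900 ✓; ∠(WQ, QB) = 95.00° ✗; |QB| = 14.40 ✓.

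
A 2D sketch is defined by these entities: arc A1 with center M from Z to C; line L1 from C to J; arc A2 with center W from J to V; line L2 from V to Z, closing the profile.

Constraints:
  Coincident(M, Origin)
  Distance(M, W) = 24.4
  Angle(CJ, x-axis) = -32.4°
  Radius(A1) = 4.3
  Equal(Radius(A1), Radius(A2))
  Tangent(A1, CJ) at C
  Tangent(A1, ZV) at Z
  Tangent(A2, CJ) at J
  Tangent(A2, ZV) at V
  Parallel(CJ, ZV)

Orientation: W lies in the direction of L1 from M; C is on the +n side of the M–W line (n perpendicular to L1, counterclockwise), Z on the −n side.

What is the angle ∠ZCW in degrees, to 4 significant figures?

80.01°

M is at the origin and W lies 24.4 along u from M, so W = 24.4·u = (20.60, -13.07). Tangency of A1 to both parallel lines with radius 4.3 puts C and Z at M ± 4.3·n: C = (2.304, 3.631), Z = (-2.304, -3.631). Then cos ∠ZCW = CZ·CW / (|CZ||CW|), giving 80.01°.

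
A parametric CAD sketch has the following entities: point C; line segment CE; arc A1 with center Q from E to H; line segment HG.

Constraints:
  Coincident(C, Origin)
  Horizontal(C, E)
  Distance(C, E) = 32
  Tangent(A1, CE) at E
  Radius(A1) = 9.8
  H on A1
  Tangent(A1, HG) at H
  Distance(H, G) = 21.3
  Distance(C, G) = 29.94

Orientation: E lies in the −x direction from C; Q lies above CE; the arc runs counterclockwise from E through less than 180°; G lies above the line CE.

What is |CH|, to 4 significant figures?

23.72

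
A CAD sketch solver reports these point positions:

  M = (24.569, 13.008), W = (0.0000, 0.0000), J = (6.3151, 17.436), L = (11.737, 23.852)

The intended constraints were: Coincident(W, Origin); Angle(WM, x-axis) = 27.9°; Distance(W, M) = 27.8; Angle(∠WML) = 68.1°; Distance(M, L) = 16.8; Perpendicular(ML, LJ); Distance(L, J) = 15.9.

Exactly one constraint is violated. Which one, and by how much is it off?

Distance(L, J) = 15.9 — off by 7.50.

W = (0.00, 0.00) ✓; WM at 27.90° ✓; |WM| = 27.80 ✓; ∠WML = 68.10° ✓; |ML| = 16.80 ✓; ∠(ML, LJ) = 90.00° ✓; |LJ| = 8.400 ✗.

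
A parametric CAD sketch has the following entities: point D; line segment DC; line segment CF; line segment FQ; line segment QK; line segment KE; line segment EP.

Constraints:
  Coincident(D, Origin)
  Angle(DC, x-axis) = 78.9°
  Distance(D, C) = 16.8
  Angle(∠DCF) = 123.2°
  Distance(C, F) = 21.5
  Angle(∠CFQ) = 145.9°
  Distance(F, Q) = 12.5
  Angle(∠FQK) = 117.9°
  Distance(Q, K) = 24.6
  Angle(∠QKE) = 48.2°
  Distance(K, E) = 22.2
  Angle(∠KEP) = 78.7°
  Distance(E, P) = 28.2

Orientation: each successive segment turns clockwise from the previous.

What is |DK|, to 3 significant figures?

42.2

∠CFQ = 145.9° gives FQ at -12.0° from the x-axis; with |FQ| = 12.5, Q = (35.4, 22.0). ∠FQK = 117.9° gives QK at -74.1° from the x-axis; with |QK| = 24.6, K = (42.1, -1.68). Then |DK| = |K − D| = 42.2.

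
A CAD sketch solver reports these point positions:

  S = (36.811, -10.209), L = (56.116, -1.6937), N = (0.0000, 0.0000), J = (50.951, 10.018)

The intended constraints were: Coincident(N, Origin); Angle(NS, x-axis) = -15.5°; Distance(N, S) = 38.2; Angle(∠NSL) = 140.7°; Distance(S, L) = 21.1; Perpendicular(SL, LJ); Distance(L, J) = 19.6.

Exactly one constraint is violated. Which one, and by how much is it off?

Distance(L, J) = 19.6 — off by 6.80.

N = (0.00, 0.00) ✓; NS at -15.50° ✓; |NS| = 38.20 ✓; ∠NSL = 140.7° ✓; |SL| = 21.10 ✓; ∠(SL, LJ) = 90.00° ✓; |LJ| = 12.80 ✗.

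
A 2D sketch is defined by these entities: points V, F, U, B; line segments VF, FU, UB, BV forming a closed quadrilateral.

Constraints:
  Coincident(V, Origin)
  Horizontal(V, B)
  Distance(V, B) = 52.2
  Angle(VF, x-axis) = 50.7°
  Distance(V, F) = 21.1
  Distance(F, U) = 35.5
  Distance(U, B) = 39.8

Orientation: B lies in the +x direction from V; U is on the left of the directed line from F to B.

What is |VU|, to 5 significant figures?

56.284

Checks: |FU| = 35.50 ✓; |UB| = 39.80 ✓.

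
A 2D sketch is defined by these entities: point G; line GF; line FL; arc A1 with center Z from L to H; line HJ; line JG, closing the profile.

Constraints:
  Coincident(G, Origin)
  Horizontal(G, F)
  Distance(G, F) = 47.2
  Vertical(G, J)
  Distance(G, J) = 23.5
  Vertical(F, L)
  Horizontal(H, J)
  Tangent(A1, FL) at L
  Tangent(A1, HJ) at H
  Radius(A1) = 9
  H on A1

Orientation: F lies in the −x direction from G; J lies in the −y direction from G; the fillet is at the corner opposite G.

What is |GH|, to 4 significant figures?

44.85

G is at the origin; G and F share the same y with |GF| = 47.2 and F on the −x side, so F = (-47.20, 0.000). G and J share the same x with |GJ| = 23.5 and J on the −y side, so J = (0.000, -23.50). The virtual corner opposite G is at (-47.20, -23.50). The tangent condition forces ZL to be normal to FL and since A1 is tangent to HJ there, ZH ⟂ HJ, with radius 9.0, so the center Z sits 9.0 in from both sides at Z = (-38.20, -14.50). That places the tangent points at L = (-47.20, -14.50) on FL and H = (-38.20, -23.50) on HJ. Then |GH| = |H − G| = 44.85.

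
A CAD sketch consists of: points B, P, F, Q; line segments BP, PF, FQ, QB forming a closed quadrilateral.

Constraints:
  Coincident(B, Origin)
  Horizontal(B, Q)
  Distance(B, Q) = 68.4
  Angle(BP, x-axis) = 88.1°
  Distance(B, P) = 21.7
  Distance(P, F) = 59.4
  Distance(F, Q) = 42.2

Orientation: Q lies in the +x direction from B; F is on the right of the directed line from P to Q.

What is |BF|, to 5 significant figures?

44.286

B is at the origin; BQ is horizontal with |BQ| = 68.4 and Q in +x, so Q = (68.4, 0). BP runs at 88.1° with |BP| = 21.7, so P = (0.71947, 21.688). F is determined by |PF| = 59.4 and |FQ| = 42.2 together: it lies at the intersection of circle(P, 59.4) and circle(Q, 42.2). With |PQ| = 71.071, the foot of the radical line on PQ is 47.830 from P and the perpendicular offset is √(59.4² − 47.830²) = 35.223. Taking the right-of-PQ solution: F = (35.519, -26.451).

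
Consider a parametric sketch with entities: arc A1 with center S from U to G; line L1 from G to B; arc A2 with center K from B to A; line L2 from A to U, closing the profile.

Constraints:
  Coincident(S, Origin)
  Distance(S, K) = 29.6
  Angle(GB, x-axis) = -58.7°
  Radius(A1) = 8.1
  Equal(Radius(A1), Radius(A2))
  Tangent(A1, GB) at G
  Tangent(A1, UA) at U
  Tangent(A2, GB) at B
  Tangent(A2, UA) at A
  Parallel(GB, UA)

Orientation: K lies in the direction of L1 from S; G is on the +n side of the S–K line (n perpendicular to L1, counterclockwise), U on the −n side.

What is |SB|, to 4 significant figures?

30.69

The slot axis is L1's direction at -58.7°, so u = (cos -58.7°, sin -58.7°) = (0.5195, -0.8545) and n = (−sin -58.7°, cos -58.7°) = (0.8545, 0.5195). S is at the origin and K lies 29.6 along u from S, so K = 29.6·u = (15.38, -25.29). Tangency of A1 to both parallel lines with radius 8.1 puts G and U at S ± 8.1·n: G = (6.921, 4.208), U = (-6.921, -4.208). Equal radii place B and A the same way about K: B = K + 8.1·n = (22.30, -21.08), A = K − 8.1·n = (8.457, -29.50). Then |SB| = |B − S| = 30.69.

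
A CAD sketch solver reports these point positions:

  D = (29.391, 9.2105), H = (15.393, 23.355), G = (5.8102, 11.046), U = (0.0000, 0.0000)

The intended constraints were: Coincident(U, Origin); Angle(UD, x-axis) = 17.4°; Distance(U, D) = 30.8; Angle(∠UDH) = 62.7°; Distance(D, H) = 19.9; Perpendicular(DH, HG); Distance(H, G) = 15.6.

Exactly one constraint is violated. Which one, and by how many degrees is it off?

Perpendicular(DH, HG) — off by 7.40°.

U = (0.00, 0.00) ✓; UD at 17.40° ✓; |UD| = 30.80 ✓; ∠UDH = 62.70° ✓; |DH| = 19.90 ✓; ∠(DH, HG) = 97.40° ✗; |HG| = 15.60 ✓.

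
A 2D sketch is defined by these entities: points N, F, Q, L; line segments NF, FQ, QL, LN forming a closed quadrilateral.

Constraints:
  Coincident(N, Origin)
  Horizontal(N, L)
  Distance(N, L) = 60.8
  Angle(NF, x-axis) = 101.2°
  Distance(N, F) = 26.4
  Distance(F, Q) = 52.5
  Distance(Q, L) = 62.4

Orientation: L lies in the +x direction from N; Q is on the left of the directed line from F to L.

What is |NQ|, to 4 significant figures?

68.30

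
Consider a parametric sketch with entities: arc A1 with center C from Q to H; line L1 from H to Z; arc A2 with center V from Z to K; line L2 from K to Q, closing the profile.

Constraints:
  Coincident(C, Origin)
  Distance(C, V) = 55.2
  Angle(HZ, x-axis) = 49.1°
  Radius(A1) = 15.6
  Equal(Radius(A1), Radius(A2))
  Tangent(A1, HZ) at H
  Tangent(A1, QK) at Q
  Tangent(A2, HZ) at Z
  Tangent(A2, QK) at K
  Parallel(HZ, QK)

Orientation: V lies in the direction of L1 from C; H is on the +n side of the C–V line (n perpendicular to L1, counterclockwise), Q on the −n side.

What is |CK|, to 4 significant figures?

57.36

The slot axis is L1's direction at 49.1°, so u = (cos 49.1°, sin 49.1°) = (0.6547, 0.7559) and n = (−sin 49.1°, cos 49.1°) = (-0.7559, 0.6547). C is at the origin and V lies 55.2 along u from C, so V = 55.2·u = (36.14, 41.72). Tangency of A1 to both parallel lines with radius 15.6 puts H and Q at C ± 15.6·n: H = (-11.79, 10.21), Q = (11.79, -10.21). Equal radii place Z and K the same way about V: Z = V + 15.6·n = (24.35, 51.94), K = V − 15.6·n = (47.93, 31.51). Then |CK| = |K − C| = 57.36.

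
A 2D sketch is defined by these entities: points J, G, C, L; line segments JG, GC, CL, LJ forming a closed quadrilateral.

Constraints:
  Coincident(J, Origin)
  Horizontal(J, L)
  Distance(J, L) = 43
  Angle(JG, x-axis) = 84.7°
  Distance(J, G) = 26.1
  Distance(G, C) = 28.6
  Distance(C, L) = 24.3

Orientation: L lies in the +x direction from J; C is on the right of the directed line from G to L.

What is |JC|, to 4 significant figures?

19.01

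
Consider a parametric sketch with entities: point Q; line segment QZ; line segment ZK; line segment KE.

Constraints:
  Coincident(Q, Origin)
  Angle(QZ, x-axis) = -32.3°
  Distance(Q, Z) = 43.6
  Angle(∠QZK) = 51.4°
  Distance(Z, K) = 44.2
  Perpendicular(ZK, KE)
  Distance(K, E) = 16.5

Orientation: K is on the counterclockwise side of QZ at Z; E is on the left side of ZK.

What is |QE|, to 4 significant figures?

24.45

Q is at the origin; QZ runs at -32.3° with length 43.6, so Z = 43.6·(cos -32.3°, sin -32.3°) = (36.85, -23.30). ∠QZK = 51.4°, so ZK runs at -32.3° + (180° − 51.4°) = 96.30° from the x-axis; with |ZK| = 44.2, K = Z + 44.2·(cos 96.30°, sin 96.30°) = (32.00, 20.64). ZK is perpendicular to KE; with |KE| = 16.5 on the left of ZK, E = K + 16.5·(-0.9940, -0.1097) = (15.60, 18.82). Then |QE| = |E − Q| = 24.45.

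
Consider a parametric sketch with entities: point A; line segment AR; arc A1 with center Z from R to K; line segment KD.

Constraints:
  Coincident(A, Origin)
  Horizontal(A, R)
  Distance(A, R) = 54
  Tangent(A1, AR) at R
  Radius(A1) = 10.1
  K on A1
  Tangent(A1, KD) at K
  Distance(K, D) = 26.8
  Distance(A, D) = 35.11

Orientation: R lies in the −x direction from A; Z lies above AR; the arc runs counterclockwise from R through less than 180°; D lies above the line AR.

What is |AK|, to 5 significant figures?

47.050

Checks: |AR| = 54.00 ✓; |ZK| = 10.10 ✓; ∠(ZK, KD) = 90.00° ✓; |KD| = 26.80 ✓; |AD| = 35.11 ✓.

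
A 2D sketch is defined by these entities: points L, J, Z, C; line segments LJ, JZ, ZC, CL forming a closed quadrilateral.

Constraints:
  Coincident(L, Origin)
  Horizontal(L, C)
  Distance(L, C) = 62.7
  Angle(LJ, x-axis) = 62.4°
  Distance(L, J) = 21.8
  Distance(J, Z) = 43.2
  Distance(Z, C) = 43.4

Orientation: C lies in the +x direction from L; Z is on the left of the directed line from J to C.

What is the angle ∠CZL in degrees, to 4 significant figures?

69.80°

L is at the origin; LC is horizontal with |LC| = 62.7 and C in +x, so C = (62.7, 0). LJ runs at 62.4° with |LJ| = 21.8, so J = (10.10, 19.32). Z is determined by |JZ| = 43.2 and |ZC| = 43.4 together: it lies at the intersection of circle(J, 43.2) and circle(C, 43.4). With |JC| = 56.04, the foot of the radical line on JC is 27.86 from J and the perpendicular offset is √(43.2² − 27.86²) = 33.01. Taking the left-of-JC solution: Z = (47.64, 40.70).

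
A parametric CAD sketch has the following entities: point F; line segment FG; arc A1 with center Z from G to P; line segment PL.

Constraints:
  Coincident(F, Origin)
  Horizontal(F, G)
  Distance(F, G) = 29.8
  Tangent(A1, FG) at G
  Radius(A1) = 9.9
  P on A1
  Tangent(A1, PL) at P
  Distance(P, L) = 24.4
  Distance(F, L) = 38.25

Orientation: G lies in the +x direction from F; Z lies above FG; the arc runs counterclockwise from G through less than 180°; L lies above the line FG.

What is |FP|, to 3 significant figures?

40.3

Checks: |ZP| = 9.900 ✓; ∠(ZP, PL) = 90.00° ✓; |PL| = 24.40 ✓; |FL| = 38.25 ✓.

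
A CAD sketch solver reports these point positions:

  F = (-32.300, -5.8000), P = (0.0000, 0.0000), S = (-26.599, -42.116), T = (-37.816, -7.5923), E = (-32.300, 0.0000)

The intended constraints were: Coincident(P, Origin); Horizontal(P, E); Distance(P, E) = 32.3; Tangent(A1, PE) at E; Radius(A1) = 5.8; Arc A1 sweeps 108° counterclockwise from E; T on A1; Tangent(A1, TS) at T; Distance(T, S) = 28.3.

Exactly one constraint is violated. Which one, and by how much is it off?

Distance(T, S) = 28.3 — off by 8.00.

P = (0.00, 0.00) ✓; P.y = 0.00, E.y = 0.00 ✓; |PE| = 32.30 ✓; ∠(FE, EP) = 90.00° ✓; |FE| = 5.800 ✓; bearing(F→T) − bearing(F→E) = 108.0° ✓; |FT| = 5.800 ✓; ∠(FT, TS) = 90.00° ✓; |TS| = 36.30 ✗.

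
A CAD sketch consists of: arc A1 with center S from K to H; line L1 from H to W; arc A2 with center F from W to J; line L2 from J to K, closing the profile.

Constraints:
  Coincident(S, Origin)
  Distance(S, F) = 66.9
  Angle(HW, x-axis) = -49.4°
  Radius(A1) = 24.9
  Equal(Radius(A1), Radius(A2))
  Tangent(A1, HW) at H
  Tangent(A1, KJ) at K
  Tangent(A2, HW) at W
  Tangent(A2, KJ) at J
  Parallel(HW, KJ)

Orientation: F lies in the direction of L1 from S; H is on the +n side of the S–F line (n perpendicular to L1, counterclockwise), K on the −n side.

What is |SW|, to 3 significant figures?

71.4

The slot axis is L1's direction at -49.4°, so u = (cos -49.4°, sin -49.4°) = (0.651, -0.759) and n = (−sin -49.4°, cos -49.4°) = (0.759, 0.651). S is at the origin and F lies 66.9 along u from S, so F = 66.9·u = (43.5, -50.8). Tangency of A1 to both parallel lines with radius 24.9 puts H and K at S ± 24.9·n: H = (18.9, 16.2), K = (-18.9, -16.2). Equal radii place W and J the same way about F: W = F + 24.9·n = (62.4, -34.6), J = F − 24.9·n = (24.6, -67.0). Then |SW| = |W − S| = 71.4.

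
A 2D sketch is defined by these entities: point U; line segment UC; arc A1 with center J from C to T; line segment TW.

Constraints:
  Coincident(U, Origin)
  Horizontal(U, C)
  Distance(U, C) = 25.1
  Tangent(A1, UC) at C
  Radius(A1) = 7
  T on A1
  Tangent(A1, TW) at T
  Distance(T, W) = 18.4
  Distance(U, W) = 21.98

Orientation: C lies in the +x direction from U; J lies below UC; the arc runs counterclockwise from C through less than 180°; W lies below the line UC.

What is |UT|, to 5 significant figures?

19.333

U is at the origin; U and C share the same y with |UC| = 25.1 and C on the +x side, so C = (25.100, 0.0000). Tangency of A1 to UC means the radius JC is perpendicular to UC, so J = C + (0, -7) = (25.100, -7.0000). Since JT ⟂ TW (tangency), |JW| = √(7.0² + 18.4²) = 19.687 regardless of where T sits on A1. So W lies on both circle(U, 21.98) and circle(J, 19.687); the below-UC intersection is W = (9.9661, -19.591). T is the foot of the tangent from W: T = (19.002, -3.5624).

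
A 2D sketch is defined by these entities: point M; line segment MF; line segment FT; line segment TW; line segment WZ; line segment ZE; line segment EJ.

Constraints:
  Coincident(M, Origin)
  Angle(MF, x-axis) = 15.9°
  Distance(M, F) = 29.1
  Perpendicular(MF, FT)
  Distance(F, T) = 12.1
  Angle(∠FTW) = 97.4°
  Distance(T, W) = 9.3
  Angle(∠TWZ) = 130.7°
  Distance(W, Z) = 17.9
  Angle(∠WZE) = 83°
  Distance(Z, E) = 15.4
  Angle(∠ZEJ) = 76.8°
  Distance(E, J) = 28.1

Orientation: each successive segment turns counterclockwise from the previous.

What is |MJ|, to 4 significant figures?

35.18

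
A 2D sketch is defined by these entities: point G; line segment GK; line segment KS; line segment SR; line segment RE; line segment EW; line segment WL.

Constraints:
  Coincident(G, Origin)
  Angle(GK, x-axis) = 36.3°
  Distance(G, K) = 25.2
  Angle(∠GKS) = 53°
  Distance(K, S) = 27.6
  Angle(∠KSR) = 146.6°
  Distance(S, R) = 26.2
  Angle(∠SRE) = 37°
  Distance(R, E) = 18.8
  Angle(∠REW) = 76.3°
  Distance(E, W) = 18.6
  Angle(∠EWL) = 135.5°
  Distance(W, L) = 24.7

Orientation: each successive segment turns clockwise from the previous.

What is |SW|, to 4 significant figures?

6.924

G is at the origin; GK runs at 36.3° with length 25.2, so K = (20.31, 14.92). ∠GKS = 53.0° gives KS at -90.70° from the x-axis; with |KS| = 27.6, S = (19.97, -12.68). ∠KSR = 146.6° gives SR at -124.1° from the x-axis; with |SR| = 26.2, R = (5.283, -34.37). ∠SRE = 37.0° gives RE at 92.90° from the x-axis; with |RE| = 18.8, E = (4.332, -15.60). ∠REW = 76.3° gives EW at -10.80° from the x-axis; with |EW| = 18.6, W = (22.60, -19.08). Then |SW| = |W − S| = 6.924.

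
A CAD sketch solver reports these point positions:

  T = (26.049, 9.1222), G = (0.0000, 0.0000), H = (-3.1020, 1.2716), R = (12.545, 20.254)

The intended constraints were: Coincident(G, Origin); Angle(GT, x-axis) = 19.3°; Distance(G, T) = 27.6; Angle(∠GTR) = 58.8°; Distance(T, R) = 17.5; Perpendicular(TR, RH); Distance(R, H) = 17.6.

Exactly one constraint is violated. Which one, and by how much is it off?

Distance(R, H) = 17.6 — off by 7.00.

G = (0.00, 0.00) ✓; GT at 19.30° ✓; |GT| = 27.60 ✓; ∠GTR = 58.80° ✓; |TR| = 17.50 ✓; ∠(TR, RH) = 90.00° ✓; |RH| = 24.60 ✗.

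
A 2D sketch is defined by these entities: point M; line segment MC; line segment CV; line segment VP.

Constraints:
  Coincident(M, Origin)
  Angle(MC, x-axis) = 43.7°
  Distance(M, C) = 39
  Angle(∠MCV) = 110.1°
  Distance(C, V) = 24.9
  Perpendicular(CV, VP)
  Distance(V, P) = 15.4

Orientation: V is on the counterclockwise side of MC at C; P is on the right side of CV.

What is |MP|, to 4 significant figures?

64.60

M is at the origin; MC runs at 43.7° with length 39.0, so C = 39.0·(cos 43.7°, sin 43.7°) = (28.20, 26.94). ∠MCV = 110.1°, so CV runs at 43.7° + (180° − 110.1°) = 113.6° from the x-axis; with |CV| = 24.9, V = C + 24.9·(cos 113.6°, sin 113.6°) = (18.23, 49.76). CV ⟂ VP; with |VP| = 15.4 on the right of CV, P = V + 15.4·(0.9164, 0.4003) = (32.34, 55.93). Then |MP| = |P − M| = 64.60.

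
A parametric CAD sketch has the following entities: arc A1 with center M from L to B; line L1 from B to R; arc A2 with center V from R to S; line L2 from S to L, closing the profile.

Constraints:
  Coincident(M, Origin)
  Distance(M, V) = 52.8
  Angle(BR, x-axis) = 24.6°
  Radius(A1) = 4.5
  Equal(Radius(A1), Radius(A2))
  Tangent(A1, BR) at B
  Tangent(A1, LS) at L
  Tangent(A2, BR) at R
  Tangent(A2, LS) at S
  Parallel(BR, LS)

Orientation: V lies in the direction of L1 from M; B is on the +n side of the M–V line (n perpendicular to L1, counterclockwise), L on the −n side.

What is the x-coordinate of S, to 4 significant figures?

49.88

Tangency of A1 to both parallel lines with radius 4.5 puts B and L at M ± 4.5·n: B = (-1.873, 4.092), L = (1.873, -4.092). Equal radii place R and S the same way about V: R = V + 4.5·n = (46.13, 26.07), S = V − 4.5·n = (49.88, 17.89). So S.x = 49.88.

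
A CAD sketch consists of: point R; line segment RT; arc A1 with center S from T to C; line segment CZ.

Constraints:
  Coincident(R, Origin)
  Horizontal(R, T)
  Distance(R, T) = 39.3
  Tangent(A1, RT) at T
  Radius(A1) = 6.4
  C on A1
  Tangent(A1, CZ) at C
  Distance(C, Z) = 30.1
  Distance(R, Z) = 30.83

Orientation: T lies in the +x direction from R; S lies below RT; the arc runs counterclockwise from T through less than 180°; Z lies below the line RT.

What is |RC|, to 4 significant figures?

34.31

R is at the origin; RT is horizontal with |RT| = 39.3 and T on the +x side, so T = (39.30, 0.000). Tangency of A1 to RT means the radius ST is perpendicular to RT, so S = T + (0, -6.4) = (39.30, -6.400). Since SC ⟂ CZ (tangency), |SZ| = √(6.4² + 30.1²) = 30.77 regardless of where C sits on A1. So Z lies on both circle(R, 30.83) and circle(S, 30.77); the below-RT intersection is Z = (15.92, -26.40). C is the foot of the tangent from Z: C = (34.22, -2.508).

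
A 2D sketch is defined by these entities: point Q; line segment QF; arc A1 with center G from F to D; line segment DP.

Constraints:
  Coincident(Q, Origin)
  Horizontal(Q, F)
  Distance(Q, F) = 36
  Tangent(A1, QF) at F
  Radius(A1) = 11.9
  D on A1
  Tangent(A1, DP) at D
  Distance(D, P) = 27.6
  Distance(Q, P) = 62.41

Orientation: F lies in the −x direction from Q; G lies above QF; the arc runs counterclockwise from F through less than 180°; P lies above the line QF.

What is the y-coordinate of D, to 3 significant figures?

20.7

Q is at the origin; Q and F share the same y with |QF| = 36.0 and F on the −x side, so F = (-36.0, 0.00). Tangency of A1 to QF means the radius GF is perpendicular to QF, so G = F + (0, 11.9) = (-36.0, 11.9). Since GD ⟂ DP (tangency), |GP| = √(11.9² + 27.6²) = 30.1 regardless of where D sits on A1. So P lies on both circle(Q, 62.41) and circle(G, 30.1); the above-QF intersection is P = (-48.6, 39.2). D is the foot of the tangent from P: D = (-28.0, 20.7).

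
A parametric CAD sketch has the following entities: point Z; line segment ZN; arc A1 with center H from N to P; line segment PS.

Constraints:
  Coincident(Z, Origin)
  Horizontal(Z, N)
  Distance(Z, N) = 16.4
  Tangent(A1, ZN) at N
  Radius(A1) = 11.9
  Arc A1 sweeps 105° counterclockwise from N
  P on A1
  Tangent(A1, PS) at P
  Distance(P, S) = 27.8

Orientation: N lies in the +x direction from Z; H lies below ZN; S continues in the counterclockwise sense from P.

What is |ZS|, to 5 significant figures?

43.548

Z is at the origin; ZN is horizontal with |ZN| = 16.4 and N on the +x side, so N = (16.400, 0.0000). Since A1 is tangent to ZN there, HN ⟂ ZN, so H = N + (0, -11.9) = (16.400, -11.900). On A1, N sits at bearing 90° from H; a 105° counterclockwise sweep puts P at bearing 195°, so P = H + 11.9·(cos 195°, sin 195°) = (4.9055, -14.980). A1 meets PS tangentially, so HP is at right angles to PS, so PS runs along (−sin 195°, cos 195°); with |PS| = 27.8, S = (12.101, -41.833). Then |ZS| = |S − Z| = 43.548.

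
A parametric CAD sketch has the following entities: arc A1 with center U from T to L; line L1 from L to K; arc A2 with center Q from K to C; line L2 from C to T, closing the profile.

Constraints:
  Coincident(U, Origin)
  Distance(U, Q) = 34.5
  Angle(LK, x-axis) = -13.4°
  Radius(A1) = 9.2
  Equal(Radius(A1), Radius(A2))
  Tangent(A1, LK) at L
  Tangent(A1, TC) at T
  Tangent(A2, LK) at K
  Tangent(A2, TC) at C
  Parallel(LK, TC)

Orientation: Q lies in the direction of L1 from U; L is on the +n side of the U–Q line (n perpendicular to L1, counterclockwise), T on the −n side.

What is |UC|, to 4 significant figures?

35.71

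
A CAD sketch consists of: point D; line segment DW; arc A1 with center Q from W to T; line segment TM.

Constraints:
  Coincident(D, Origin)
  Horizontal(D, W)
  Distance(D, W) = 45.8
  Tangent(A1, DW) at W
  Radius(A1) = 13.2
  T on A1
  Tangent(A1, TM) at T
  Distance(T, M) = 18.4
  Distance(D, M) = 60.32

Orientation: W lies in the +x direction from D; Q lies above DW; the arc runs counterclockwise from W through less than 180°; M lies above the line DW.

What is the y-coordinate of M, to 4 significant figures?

35.67

Checks: ∠(QW, WD) = 90.00° ✓; |QT| = 13.20 ✓; ∠(QT, TM) = 90.00° ✓; |TM| = 18.40 ✓; |DM| = 60.32 ✓.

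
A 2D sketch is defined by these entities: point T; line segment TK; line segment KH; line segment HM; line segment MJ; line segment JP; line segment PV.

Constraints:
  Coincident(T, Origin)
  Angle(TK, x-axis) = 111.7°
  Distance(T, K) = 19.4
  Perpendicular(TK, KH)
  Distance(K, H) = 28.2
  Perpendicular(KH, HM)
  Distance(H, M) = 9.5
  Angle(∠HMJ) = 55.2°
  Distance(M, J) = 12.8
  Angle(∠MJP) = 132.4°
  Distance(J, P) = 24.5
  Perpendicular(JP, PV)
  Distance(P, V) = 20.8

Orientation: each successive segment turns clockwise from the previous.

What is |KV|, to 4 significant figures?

42.97

T is at the origin; TK runs at 111.7° with length 19.4, so K = (-7.173, 18.03). The perpendicularity gives KH at right angles to TK, so KH runs at 21.70°; with |KH| = 28.2, H = (19.03, 28.45). KH is perpendicular to HM, so HM runs at -68.30°; with |HM| = 9.5, M = (22.54, 19.63). ∠HMJ = 55.2° gives MJ at 166.9° from the x-axis; with |MJ| = 12.8, J = (10.07, 22.53). ∠MJP = 132.4° gives JP at 119.3° from the x-axis; with |JP| = 24.5, P = (-1.916, 43.89). The perpendicularity gives PV at right angles to JP, so PV runs at 29.30°; with |PV| = 20.8, V = (16.22, 54.07). Then |KV| = |V − K| = 42.97.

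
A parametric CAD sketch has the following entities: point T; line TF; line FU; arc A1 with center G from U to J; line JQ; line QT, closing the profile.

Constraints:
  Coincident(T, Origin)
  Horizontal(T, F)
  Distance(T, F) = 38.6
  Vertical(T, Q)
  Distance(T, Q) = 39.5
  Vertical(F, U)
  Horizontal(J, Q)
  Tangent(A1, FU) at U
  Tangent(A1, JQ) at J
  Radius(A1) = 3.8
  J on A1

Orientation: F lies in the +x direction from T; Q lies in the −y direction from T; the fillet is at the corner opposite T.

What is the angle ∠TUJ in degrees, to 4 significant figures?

87.76°

The virtual corner opposite T is at (38.60, -39.50). A1 meets FU tangentially, so GU is at right angles to FU and the tangent condition forces GJ to be normal to JQ, with radius 3.8, so the center G sits 3.8 in from both sides at G = (34.80, -35.70). That places the tangent points at U = (38.60, -35.70) on FU and J = (34.80, -39.50) on JQ. Then cos ∠TUJ = UT·UJ / (|UT||UJ|), giving 87.76°.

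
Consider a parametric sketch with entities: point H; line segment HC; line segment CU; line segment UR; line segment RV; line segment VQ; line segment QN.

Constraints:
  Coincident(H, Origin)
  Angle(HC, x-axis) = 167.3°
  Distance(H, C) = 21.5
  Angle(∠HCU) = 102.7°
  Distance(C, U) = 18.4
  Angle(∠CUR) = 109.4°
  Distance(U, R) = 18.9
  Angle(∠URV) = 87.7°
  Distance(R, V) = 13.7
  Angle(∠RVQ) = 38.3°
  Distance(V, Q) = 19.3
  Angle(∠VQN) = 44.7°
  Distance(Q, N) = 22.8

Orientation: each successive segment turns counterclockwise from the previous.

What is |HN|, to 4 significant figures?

32.14

H is at the origin; HC runs at 167.3° with length 21.5, so C = (-20.97, 4.727). ∠HCU = 102.7° gives CU at -115.4° from the x-axis; with |CU| = 18.4, U = (-28.87, -11.89). ∠CUR = 109.4° gives UR at -44.80° from the x-axis; with |UR| = 18.9, R = (-15.46, -25.21). ∠URV = 87.7° gives RV at 47.50° from the x-axis; with |RV| = 13.7, V = (-6.200, -15.11). ∠RVQ = 38.3° gives VQ at -170.8° from the x-axis; with |VQ| = 19.3, Q = (-25.25, -18.20). ∠VQN = 44.7° gives QN at -35.50° from the x-axis; with |QN| = 22.8, N = (-6.690, -31.44). Then |HN| = |N − H| = 32.14.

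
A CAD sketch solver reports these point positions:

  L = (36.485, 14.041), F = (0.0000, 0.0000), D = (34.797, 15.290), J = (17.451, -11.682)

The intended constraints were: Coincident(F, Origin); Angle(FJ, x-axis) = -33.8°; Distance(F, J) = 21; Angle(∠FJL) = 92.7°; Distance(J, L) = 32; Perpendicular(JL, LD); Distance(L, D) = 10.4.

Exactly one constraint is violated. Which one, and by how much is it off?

Distance(L, D) = 10.4 — off by 8.30.

F = (0.00, 0.00) ✓; FJ at -33.80° ✓; |FJ| = 21.00 ✓; ∠FJL = 92.70° ✓; |JL| = 32.00 ✓; ∠(JL, LD) = 90.00° ✓; |LD| = 2.100 ✗.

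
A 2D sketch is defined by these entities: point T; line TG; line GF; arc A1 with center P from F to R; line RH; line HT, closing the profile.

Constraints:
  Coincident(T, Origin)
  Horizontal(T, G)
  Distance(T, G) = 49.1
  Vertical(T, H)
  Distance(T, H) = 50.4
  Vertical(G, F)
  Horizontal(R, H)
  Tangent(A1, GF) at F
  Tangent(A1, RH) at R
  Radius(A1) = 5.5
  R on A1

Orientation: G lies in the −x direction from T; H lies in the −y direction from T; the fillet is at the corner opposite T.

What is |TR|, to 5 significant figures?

66.642

The virtual corner opposite T is at (-49.100, -50.400). Since A1 is tangent to GF there, PF ⟂ GF and the tangent condition forces PR to be normal to RH, with radius 5.5, so the center P sits 5.5 in from both sides at P = (-43.600, -44.900). That places the tangent points at F = (-49.100, -44.900) on GF and R = (-43.600, -50.400) on RH. Then |TR| = |R − T| = 66.642.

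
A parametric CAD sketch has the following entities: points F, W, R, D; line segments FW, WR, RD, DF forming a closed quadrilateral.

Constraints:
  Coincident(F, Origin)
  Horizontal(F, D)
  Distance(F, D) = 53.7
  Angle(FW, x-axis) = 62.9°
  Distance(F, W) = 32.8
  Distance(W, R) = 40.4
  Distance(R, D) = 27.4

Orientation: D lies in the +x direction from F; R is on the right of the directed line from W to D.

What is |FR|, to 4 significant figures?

29.29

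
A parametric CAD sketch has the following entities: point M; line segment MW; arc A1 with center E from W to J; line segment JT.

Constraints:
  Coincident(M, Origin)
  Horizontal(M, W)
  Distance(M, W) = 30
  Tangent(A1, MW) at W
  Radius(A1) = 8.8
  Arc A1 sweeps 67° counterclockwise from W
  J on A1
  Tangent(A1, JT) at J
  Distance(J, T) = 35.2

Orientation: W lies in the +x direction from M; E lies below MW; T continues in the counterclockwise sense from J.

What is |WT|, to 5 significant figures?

43.631

On A1, W sits at bearing 90° from E; a 67° counterclockwise sweep puts J at bearing 157°, so J = E + 8.8·(cos 157°, sin 157°) = (21.900, -5.3616). A1 meets JT tangentially, so EJ is at right angles to JT, so JT runs along (−sin 157°, cos 157°); with |JT| = 35.2, T = (8.1458, -37.763). Then |WT| = |T − W| = 43.631.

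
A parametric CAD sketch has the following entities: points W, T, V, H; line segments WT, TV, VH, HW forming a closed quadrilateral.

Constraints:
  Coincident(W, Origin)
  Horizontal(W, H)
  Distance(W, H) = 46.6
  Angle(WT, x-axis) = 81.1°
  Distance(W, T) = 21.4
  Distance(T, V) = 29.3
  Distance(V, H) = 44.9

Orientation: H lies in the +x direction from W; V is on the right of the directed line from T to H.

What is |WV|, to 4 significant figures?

8.504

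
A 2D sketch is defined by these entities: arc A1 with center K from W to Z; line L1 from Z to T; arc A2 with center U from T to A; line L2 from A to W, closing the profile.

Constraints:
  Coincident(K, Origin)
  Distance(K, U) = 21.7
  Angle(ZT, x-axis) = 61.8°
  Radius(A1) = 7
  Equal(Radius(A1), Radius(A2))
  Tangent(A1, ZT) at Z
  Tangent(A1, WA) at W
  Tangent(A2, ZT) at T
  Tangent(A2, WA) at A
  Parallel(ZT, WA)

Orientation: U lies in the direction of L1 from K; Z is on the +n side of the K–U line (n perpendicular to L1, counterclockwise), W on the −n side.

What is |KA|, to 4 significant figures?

22.80

Tangency of A1 to both parallel lines with radius 7.0 puts Z and W at K ± 7.0·n: Z = (-6.169, 3.308), W = (6.169, -3.308). Equal radii place T and A the same way about U: T = U + 7.0·n = (4.085, 22.43), A = U − 7.0·n = (16.42, 15.82). Then |KA| = |A − K| = 22.80.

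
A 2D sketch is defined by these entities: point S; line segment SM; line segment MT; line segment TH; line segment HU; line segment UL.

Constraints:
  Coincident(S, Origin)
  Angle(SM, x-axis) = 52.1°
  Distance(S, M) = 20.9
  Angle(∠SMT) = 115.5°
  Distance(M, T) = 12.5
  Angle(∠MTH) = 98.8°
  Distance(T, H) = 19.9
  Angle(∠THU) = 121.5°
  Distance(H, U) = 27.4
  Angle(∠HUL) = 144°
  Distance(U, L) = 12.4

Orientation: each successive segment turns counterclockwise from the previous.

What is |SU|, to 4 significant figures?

18.88

∠MTH = 98.8° gives TH at -162.2° from the x-axis; with |TH| = 19.9, H = (-11.71, 21.59). ∠THU = 121.5° gives HU at -103.7° from the x-axis; with |HU| = 27.4, U = (-18.20, -5.035). Then |SU| = |U − S| = 18.88.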